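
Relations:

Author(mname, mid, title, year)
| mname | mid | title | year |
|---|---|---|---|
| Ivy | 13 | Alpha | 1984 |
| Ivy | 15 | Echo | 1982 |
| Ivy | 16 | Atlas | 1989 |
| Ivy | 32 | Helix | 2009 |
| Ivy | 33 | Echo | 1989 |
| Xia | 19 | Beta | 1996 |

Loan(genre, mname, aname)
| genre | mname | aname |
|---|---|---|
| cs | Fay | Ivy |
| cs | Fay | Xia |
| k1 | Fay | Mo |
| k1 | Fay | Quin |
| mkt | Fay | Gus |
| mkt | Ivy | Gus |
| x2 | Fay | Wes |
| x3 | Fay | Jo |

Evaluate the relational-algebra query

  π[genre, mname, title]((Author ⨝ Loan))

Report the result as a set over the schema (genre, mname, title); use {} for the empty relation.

{(mkt, Ivy, Alpha), (mkt, Ivy, Atlas), (mkt, Ivy, Echo), (mkt, Ivy, Helix)}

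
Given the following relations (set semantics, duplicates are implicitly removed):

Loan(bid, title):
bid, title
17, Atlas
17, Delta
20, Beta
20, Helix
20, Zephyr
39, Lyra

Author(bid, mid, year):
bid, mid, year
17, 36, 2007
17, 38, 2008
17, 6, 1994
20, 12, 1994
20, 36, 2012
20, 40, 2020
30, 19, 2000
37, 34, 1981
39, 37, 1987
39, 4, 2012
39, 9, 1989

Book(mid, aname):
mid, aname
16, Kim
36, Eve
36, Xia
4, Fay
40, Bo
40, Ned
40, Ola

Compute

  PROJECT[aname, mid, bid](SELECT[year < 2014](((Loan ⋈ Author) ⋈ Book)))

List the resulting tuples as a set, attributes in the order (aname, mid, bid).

Joining Loan and Author on bid yields {(17, Atlas, 36, 2007), (17, Atlas, 38, 2008), (17, Atlas, 6, 1994), (17, Delta, 36, 2007), (17, Delta, 38, 2008), (17, Delta, 6, 1994), (20, Beta, 12, 1994), (20, Beta, 36, 2012), (20, Beta, 40, 2020), (20, Helix, 12, 1994), (20, Helix, 36, 2012), (20, Helix, 40, 2020), (20, Zephyr, 12, 1994), (20, Zephyr, 36, 2012), (20, Zephyr, 40, 2020), (39, Lyra, 37, 1987), (39, Lyra, 4, 2012), (39, Lyra, 9, 1989)}.
Joining (Loan ⋈ Author) and Book on mid yields {(17, Atlas, 36, 2007, Eve), (17, Atlas, 36, 2007, Xia), (17, Delta, 36, 2007, Eve), (17, Delta, 36, 2007, Xia), (20, Beta, 36, 2012, Eve), (20, Beta, 36, 2012, Xia), (20, Beta, 40, 2020, Bo), (20, Beta, 40, 2020, Ned), (20, Beta, 40, 2020, Ola), (20, Helix, 36, 2012, Eve), (20, Helix, 36, 2012, Xia), (20, Helix, 40, 2020, Bo), (20, Helix, 40, 2020, Ned), (20, Helix, 40, 2020, Ola), (20, Zephyr, 36, 2012, Eve), (20, Zephyr, 36, 2012, Xia), (20, Zephyr, 40, 2020, Bo), (20, Zephyr, 40, 2020, Ned), (20, Zephyr, 40, 2020, Ola), (39, Lyra, 4, 2012, Fay)}.
Apply σ_{year < 2014}; surviving tuples: {(17, Atlas, 36, 2007, Eve), (17, Atlas, 36, 2007, Xia), (17, Delta, 36, 2007, Eve), (17, Delta, 36, 2007, Xia), (20, Beta, 36, 2012, Eve), (20, Beta, 36, 2012, Xia), (20, Helix, 36, 2012, Eve), (20, Helix, 36, 2012, Xia), (20, Zephyr, 36, 2012, Eve), (20, Zephyr, 36, 2012, Xia), (39, Lyra, 4, 2012, Fay)}
π_{aname, mid, bid} gives {(Eve, 36, 17), (Eve, 36, 20), (Fay, 4, 39), (Xia, 36, 17), (Xia, 36, 20)} (6 duplicate(s) eliminated).

{(Eve, 36, 17), (Eve, 36, 20), (Fay, 4, 39), (Xia, 36, 17), (Xia, 36, 20)}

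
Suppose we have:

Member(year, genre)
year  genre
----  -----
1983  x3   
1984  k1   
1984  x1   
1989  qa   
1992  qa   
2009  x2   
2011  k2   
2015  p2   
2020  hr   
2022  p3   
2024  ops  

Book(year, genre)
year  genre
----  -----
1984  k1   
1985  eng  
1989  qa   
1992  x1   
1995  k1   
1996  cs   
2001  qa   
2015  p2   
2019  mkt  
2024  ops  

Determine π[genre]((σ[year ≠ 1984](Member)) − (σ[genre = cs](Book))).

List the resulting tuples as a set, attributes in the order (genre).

{hr, k2, ops, p2, p3, qa, x2, x3}

Apply σ_{year ≠ 1984}; surviving tuples: {(1983, x3), (1989, qa), (1992, qa), (2009, x2), (2011, k2), (2015, p2), (2020, hr), (2022, p3), (2024, ops)}
Apply σ_{genre = cs}; surviving tuples: {(1996, cs)}
Difference: {(1983, x3), (1989, qa), (1992, qa), (2009, x2), (2011, k2), (2015, p2), (2020, hr), (2022, p3), (2024, ops)} with {(1996, cs)} → {(1983, x3), (1989, qa), (1992, qa), (2009, x2), (2011, k2), (2015, p2), (2020, hr), (2022, p3), (2024, ops)}
Keep only column(s) genre (1 duplicate(s) eliminated): {hr, k2, ops, p2, p3, qa, x2, x3}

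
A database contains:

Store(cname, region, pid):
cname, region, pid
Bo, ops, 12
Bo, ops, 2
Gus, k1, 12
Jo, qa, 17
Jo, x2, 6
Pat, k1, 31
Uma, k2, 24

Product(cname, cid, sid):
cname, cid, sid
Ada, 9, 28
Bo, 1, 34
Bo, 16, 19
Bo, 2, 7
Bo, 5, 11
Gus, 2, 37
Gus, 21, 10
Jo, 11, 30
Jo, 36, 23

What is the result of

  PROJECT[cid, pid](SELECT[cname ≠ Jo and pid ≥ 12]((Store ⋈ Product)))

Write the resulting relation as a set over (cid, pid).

{(1, 12), (16, 12), (2, 12), (21, 12), (5, 12)}

Natural join on cname: {(Bo, ops, 12, 1, 34), (Bo, ops, 12, 16, 19), (Bo, ops, 12, 2, 7), (Bo, ops, 12, 5, 11), (Bo, ops, 2, 1, 34), (Bo, ops, 2, 16, 19), (Bo, ops, 2, 2, 7), (Bo, ops, 2, 5, 11), (Gus, k1, 12, 2, 37), (Gus, k1, 12, 21, 10), (Jo, qa, 17, 11, 30), (Jo, qa, 17, 36, 23), (Jo, x2, 6, 11, 30), (Jo, x2, 6, 36, 23)}
Selection cname ≠ Jo and pid ≥ 12: {(Bo, ops, 12, 1, 34), (Bo, ops, 12, 16, 19), (Bo, ops, 12, 2, 7), (Bo, ops, 12, 5, 11), (Gus, k1, 12, 2, 37), (Gus, k1, 12, 21, 10)}
π[cid, pid]: project onto (cid, pid) (1 duplicate(s) eliminated) → {(1, 12), (16, 12), (2, 12), (21, 12), (5, 12)}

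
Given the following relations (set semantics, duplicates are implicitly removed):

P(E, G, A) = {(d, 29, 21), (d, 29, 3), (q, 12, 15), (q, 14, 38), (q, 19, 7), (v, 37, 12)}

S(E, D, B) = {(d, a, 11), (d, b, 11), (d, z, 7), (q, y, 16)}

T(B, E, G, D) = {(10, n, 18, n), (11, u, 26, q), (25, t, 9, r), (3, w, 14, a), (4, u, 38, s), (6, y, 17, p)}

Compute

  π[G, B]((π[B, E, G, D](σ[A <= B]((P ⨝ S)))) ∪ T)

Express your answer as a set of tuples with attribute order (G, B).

{(12, 16), (14, 3), (17, 6), (18, 10), (19, 16), (26, 11), (29, 11), (29, 7), (38, 4), (9, 25)}

Natural join on E: {(d, 29, 21, a, 11), (d, 29, 21, b, 11), (d, 29, 21, z, 7), (d, 29, 3, a, 11), (d, 29, 3, b, 11), (d, 29, 3, z, 7), (q, 12, 15, y, 16), (q, 14, 38, y, 16), (q, 19, 7, y, 16)}
Filtering on A <= B leaves {(d, 29, 3, a, 11), (d, 29, 3, b, 11), (d, 29, 3, z, 7), (q, 12, 15, y, 16), (q, 19, 7, y, 16)}.
Keep only column(s) B, E, G, D: {(11, d, 29, a), (11, d, 29, b), (16, q, 12, y), (16, q, 19, y), (7, d, 29, z)}
Set union of the two operands is {(10, n, 18, n), (11, d, 29, a), (11, d, 29, b), (11, u, 26, q), (16, q, 12, y), (16, q, 19, y), (25, t, 9, r), (3, w, 14, a), (4, u, 38, s), (6, y, 17, p), (7, d, 29, z)}.
Keep only column(s) G, B (1 duplicate(s) eliminated): {(12, 16), (14, 3), (17, 6), (18, 10), (19, 16), (26, 11), (29, 11), (29, 7), (38, 4), (9, 25)}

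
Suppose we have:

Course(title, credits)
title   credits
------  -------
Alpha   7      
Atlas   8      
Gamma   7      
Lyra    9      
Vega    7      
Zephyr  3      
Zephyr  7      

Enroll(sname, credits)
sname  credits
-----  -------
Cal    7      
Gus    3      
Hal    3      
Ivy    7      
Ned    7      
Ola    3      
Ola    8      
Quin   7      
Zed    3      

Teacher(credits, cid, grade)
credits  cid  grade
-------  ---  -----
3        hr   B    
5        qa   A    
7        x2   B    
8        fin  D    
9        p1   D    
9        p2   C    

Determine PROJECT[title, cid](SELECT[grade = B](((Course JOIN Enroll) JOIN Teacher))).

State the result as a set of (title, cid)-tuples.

{(Alpha, x2), (Gamma, x2), (Vega, x2), (Zephyr, hr), (Zephyr, x2)}

Joining Course and Enroll on credits yields {(Alpha, 7, Cal), (Alpha, 7, Ivy), (Alpha, 7, Ned), (Alpha, 7, Quin), (Atlas, 8, Ola), (Gamma, 7, Cal), (Gamma, 7, Ivy), (Gamma, 7, Ned), (Gamma, 7, Quin), (Vega, 7, Cal), (Vega, 7, Ivy), (Vega, 7, Ned), (Vega, 7, Quin), (Zephyr, 3, Gus), (Zephyr, 3, Hal), (Zephyr, 3, Ola), (Zephyr, 3, Zed), (Zephyr, 7, Cal), (Zephyr, 7, Ivy), (Zephyr, 7, Ned), (Zephyr, 7, Quin)}.
Joining (Course JOIN Enroll) and Teacher on credits yields {(Alpha, 7, Cal, x2, B), (Alpha, 7, Ivy, x2, B), (Alpha, 7, Ned, x2, B), (Alpha, 7, Quin, x2, B), (Atlas, 8, Ola, fin, D), (Gamma, 7, Cal, x2, B), (Gamma, 7, Ivy, x2, B), (Gamma, 7, Ned, x2, B), (Gamma, 7, Quin, x2, B), (Vega, 7, Cal, x2, B), (Vega, 7, Ivy, x2, B), (Vega, 7, Ned, x2, B), (Vega, 7, Quin, x2, B), (Zephyr, 3, Gus, hr, B), (Zephyr, 3, Hal, hr, B), (Zephyr, 3, Ola, hr, B), (Zephyr, 3, Zed, hr, B), (Zephyr, 7, Cal, x2, B), (Zephyr, 7, Ivy, x2, B), (Zephyr, 7, Ned, x2, B), (Zephyr, 7, Quin, x2, B)}.
Apply σ_{grade = B}; surviving tuples: {(Alpha, 7, Cal, x2, B), (Alpha, 7, Ivy, x2, B), (Alpha, 7, Ned, x2, B), (Alpha, 7, Quin, x2, B), (Gamma, 7, Cal, x2, B), (Gamma, 7, Ivy, x2, B), (Gamma, 7, Ned, x2, B), (Gamma, 7, Quin, x2, B), (Vega, 7, Cal, x2, B), (Vega, 7, Ivy, x2, B), (Vega, 7, Ned, x2, B), (Vega, 7, Quin, x2, B), (Zephyr, 3, Gus, hr, B), (Zephyr, 3, Hal, hr, B), (Zephyr, 3, Ola, hr, B), (Zephyr, 3, Zed, hr, B), (Zephyr, 7, Cal, x2, B), (Zephyr, 7, Ivy, x2, B), (Zephyr, 7, Ned, x2, B), (Zephyr, 7, Quin, x2, B)}
Projecting to title, cid (15 duplicate(s) eliminated): {(Alpha, x2), (Gamma, x2), (Vega, x2), (Zephyr, hr), (Zephyr, x2)}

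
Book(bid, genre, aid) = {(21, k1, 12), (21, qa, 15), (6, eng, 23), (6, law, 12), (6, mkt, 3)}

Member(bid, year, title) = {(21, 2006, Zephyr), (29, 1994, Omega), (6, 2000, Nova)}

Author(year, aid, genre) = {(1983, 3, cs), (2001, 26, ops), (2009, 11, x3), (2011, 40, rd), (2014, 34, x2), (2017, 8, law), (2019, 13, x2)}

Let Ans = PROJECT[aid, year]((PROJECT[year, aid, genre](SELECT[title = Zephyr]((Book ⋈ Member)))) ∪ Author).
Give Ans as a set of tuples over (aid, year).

Book ⋈ Member (natural join on bid): {(21, k1, 12, 2006, Zephyr), (21, qa, 15, 2006, Zephyr), (6, eng, 23, 2000, Nova), (6, law, 12, 2000, Nova), (6, mkt, 3, 2000, Nova)}
Apply σ_{title = Zephyr}; surviving tuples: {(21, k1, 12, 2006, Zephyr), (21, qa, 15, 2006, Zephyr)}
π_{year, aid, genre} gives {(2006, 12, k1), (2006, 15, qa)}.
Taking the union: {(1983, 3, cs), (2001, 26, ops), (2006, 12, k1), (2006, 15, qa), (2009, 11, x3), (2011, 40, rd), (2014, 34, x2), (2017, 8, law), (2019, 13, x2)}
π_{aid, year} gives {(11, 2009), (12, 2006), (13, 2019), (15, 2006), (26, 2001), (3, 1983), (34, 2014), (40, 2011), (8, 2017)}.

{(11, 2009), (12, 2006), (13, 2019), (15, 2006), (26, 2001), (3, 1983), (34, 2014), (40, 2011), (8, 2017)}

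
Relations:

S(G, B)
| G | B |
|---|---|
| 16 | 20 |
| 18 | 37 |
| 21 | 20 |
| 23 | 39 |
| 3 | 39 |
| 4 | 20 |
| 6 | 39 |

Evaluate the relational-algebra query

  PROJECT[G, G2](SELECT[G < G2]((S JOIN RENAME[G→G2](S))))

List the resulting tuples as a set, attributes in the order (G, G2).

{(16, 21), (3, 23), (3, 6), (4, 16), (4, 21), (6, 23)}

ρ[G→G2]: schema becomes (G2, B); tuples unchanged.
Natural join on B: {(16, 20, 16), (16, 20, 21), (16, 20, 4), (18, 37, 18), (21, 20, 16), (21, 20, 21), (21, 20, 4), (23, 39, 23), (23, 39, 3), (23, 39, 6), (3, 39, 23), (3, 39, 3), (3, 39, 6), (4, 20, 16), (4, 20, 21), (4, 20, 4), (6, 39, 23), (6, 39, 3), (6, 39, 6)}
Selection G < G2: {(16, 20, 21), (3, 39, 23), (3, 39, 6), (4, 20, 16), (4, 20, 21), (6, 39, 23)}
Projecting to G, G2: {(16, 21), (3, 23), (3, 6), (4, 16), (4, 21), (6, 23)}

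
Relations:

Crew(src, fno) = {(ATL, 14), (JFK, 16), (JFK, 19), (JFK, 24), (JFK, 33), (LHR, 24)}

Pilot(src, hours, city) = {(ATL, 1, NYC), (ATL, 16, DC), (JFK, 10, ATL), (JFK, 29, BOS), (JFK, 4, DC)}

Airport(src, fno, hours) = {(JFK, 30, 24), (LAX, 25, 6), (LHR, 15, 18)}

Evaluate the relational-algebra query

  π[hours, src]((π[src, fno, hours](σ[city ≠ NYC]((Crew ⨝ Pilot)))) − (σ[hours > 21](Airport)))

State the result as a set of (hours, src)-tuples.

Crew ⋈ Pilot (natural join on src): {(ATL, 14, 1, NYC), (ATL, 14, 16, DC), (JFK, 16, 10, ATL), (JFK, 16, 29, BOS), (JFK, 16, 4, DC), (JFK, 19, 10, ATL), (JFK, 19, 29, BOS), (JFK, 19, 4, DC), (JFK, 24, 10, ATL), (JFK, 24, 29, BOS), (JFK, 24, 4, DC), (JFK, 33, 10, ATL), (JFK, 33, 29, BOS), (JFK, 33, 4, DC)}
σ[city ≠ NYC]: keep tuples satisfying city ≠ NYC → {(ATL, 14, 16, DC), (JFK, 16, 10, ATL), (JFK, 16, 29, BOS), (JFK, 16, 4, DC), (JFK, 19, 10, ATL), (JFK, 19, 29, BOS), (JFK, 19, 4, DC), (JFK, 24, 10, ATL), (JFK, 24, 29, BOS), (JFK, 24, 4, DC), (JFK, 33, 10, ATL), (JFK, 33, 29, BOS), (JFK, 33, 4, DC)}
Keep only column(s) src, fno, hours: {(ATL, 14, 16), (JFK, 16, 10), (JFK, 16, 29), (JFK, 16, 4), (JFK, 19, 10), (JFK, 19, 29), (JFK, 19, 4), (JFK, 24, 10), (JFK, 24, 29), (JFK, 24, 4), (JFK, 33, 10), (JFK, 33, 29), (JFK, 33, 4)}
σ[hours > 21]: keep tuples satisfying hours > 21 → {(JFK, 30, 24)}
Set difference of the two operands is {(ATL, 14, 16), (JFK, 16, 10), (JFK, 16, 29), (JFK, 16, 4), (JFK, 19, 10), (JFK, 19, 29), (JFK, 19, 4), (JFK, 24, 10), (JFK, 24, 29), (JFK, 24, 4), (JFK, 33, 10), (JFK, 33, 29), (JFK, 33, 4)}.
Keep only column(s) hours, src (9 duplicate(s) eliminated): {(10, JFK), (16, ATL), (29, JFK), (4, JFK)}

{(10, JFK), (16, ATL), (29, JFK), (4, JFK)}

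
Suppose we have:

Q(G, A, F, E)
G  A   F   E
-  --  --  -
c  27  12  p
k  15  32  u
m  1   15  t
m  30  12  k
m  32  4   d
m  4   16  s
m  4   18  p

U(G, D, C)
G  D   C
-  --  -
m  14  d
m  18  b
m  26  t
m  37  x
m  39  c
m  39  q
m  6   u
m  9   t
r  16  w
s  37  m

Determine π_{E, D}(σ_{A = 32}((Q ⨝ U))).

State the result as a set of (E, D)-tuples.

Joining Q and U on G yields {(m, 1, 15, t, 14, d), (m, 1, 15, t, 18, b), (m, 1, 15, t, 26, t), (m, 1, 15, t, 37, x), (m, 1, 15, t, 39, c), (m, 1, 15, t, 39, q), (m, 1, 15, t, 6, u), (m, 1, 15, t, 9, t), (m, 30, 12, k, 14, d), (m, 30, 12, k, 18, b), (m, 30, 12, k, 26, t), (m, 30, 12, k, 37, x), (m, 30, 12, k, 39, c), (m, 30, 12, k, 39, q), (m, 30, 12, k, 6, u), (m, 30, 12, k, 9, t), (m, 32, 4, d, 14, d), (m, 32, 4, d, 18, b), (m, 32, 4, d, 26, t), (m, 32, 4, d, 37, x), (m, 32, 4, d, 39, c), (m, 32, 4, d, 39, q), (m, 32, 4, d, 6, u), (m, 32, 4, d, 9, t), (m, 4, 16, s, 14, d), (m, 4, 16, s, 18, b), (m, 4, 16, s, 26, t), (m, 4, 16, s, 37, x), (m, 4, 16, s, 39, c), (m, 4, 16, s, 39, q), (m, 4, 16, s, 6, u), (m, 4, 16, s, 9, t), (m, 4, 18, p, 14, d), (m, 4, 18, p, 18, b), (m, 4, 18, p, 26, t), (m, 4, 18, p, 37, x), (m, 4, 18, p, 39, c), (m, 4, 18, p, 39, q), (m, 4, 18, p, 6, u), (m, 4, 18, p, 9, t)}.
Selection A = 32: {(m, 32, 4, d, 14, d), (m, 32, 4, d, 18, b), (m, 32, 4, d, 26, t), (m, 32, 4, d, 37, x), (m, 32, 4, d, 39, c), (m, 32, 4, d, 39, q), (m, 32, 4, d, 6, u), (m, 32, 4, d, 9, t)}
Projecting to E, D (1 duplicate(s) eliminated): {(d, 14), (d, 18), (d, 26), (d, 37), (d, 39), (d, 6), (d, 9)}

{(d, 14), (d, 18), (d, 26), (d, 37), (d, 39), (d, 6), (d, 9)}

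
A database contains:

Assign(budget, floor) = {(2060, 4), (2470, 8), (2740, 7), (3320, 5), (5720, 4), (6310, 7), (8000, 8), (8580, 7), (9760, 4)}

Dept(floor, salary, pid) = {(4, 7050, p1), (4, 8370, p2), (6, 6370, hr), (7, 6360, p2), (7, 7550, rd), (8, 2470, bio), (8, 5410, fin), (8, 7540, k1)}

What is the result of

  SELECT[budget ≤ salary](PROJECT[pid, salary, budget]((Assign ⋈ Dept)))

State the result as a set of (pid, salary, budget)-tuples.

Assign ⋈ Dept (natural join on floor): {(2060, 4, 7050, p1), (2060, 4, 8370, p2), (2470, 8, 2470, bio), (2470, 8, 5410, fin), (2470, 8, 7540, k1), (2740, 7, 6360, p2), (2740, 7, 7550, rd), (5720, 4, 7050, p1), (5720, 4, 8370, p2), (6310, 7, 6360, p2), (6310, 7, 7550, rd), (8000, 8, 2470, bio), (8000, 8, 5410, fin), (8000, 8, 7540, k1), (8580, 7, 6360, p2), (8580, 7, 7550, rd), (9760, 4, 7050, p1), (9760, 4, 8370, p2)}
Keep only column(s) pid, salary, budget: {(bio, 2470, 2470), (bio, 2470, 8000), (fin, 5410, 2470), (fin, 5410, 8000), (k1, 7540, 2470), (k1, 7540, 8000), (p1, 7050, 2060), (p1, 7050, 5720), (p1, 7050, 9760), (p2, 6360, 2740), (p2, 6360, 6310), (p2, 6360, 8580), (p2, 8370, 2060), (p2, 8370, 5720), (p2, 8370, 9760), (rd, 7550, 2740), (rd, 7550, 6310), (rd, 7550, 8580)}
Selection budget ≤ salary: {(bio, 2470, 2470), (fin, 5410, 2470), (k1, 7540, 2470), (p1, 7050, 2060), (p1, 7050, 5720), (p2, 6360, 2740), (p2, 6360, 6310), (p2, 8370, 2060), (p2, 8370, 5720), (rd, 7550, 2740), (rd, 7550, 6310)}

{(bio, 2470, 2470), (fin, 5410, 2470), (k1, 7540, 2470), (p1, 7050, 2060), (p1, 7050, 5720), (p2, 6360, 2740), (p2, 6360, 6310), (p2, 8370, 2060), (p2, 8370, 5720), (rd, 7550, 2740), (rd, 7550, 6310)}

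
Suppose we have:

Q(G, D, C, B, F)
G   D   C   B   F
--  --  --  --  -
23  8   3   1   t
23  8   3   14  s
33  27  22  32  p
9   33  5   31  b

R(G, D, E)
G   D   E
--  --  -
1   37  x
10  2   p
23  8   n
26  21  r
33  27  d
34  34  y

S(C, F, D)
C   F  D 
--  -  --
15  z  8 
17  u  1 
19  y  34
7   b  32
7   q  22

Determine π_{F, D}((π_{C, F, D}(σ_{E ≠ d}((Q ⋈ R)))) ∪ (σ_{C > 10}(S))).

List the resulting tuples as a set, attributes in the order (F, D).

{(s, 8), (t, 8), (u, 1), (y, 34), (z, 8)}

Natural join on G, D: {(23, 8, 3, 1, t, n), (23, 8, 3, 14, s, n), (33, 27, 22, 32, p, d)}
Selection E ≠ d: {(23, 8, 3, 1, t, n), (23, 8, 3, 14, s, n)}
π[C, F, D]: project onto (C, F, D) → {(3, s, 8), (3, t, 8)}
Selection C > 10: {(15, z, 8), (17, u, 1), (19, y, 34)}
Taking the union: {(15, z, 8), (17, u, 1), (19, y, 34), (3, s, 8), (3, t, 8)}
π[F, D]: project onto (F, D) → {(s, 8), (t, 8), (u, 1), (y, 34), (z, 8)}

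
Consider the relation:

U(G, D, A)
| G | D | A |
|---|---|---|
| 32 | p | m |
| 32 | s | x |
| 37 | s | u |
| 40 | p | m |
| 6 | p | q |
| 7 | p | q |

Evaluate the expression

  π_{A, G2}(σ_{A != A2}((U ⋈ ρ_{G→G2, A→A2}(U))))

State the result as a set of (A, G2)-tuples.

{(m, 6), (m, 7), (q, 32), (q, 40), (u, 32), (x, 37)}

ρ[G→G2, A→A2]: schema becomes (G2, D, A2); tuples unchanged.
Natural join on D: {(32, p, m, 32, m), (32, p, m, 40, m), (32, p, m, 6, q), (32, p, m, 7, q), (32, s, x, 32, x), (32, s, x, 37, u), (37, s, u, 32, x), (37, s, u, 37, u), (40, p, m, 32, m), (40, p, m, 40, m), (40, p, m, 6, q), (40, p, m, 7, q), (6, p, q, 32, m), (6, p, q, 40, m), (6, p, q, 6, q), (6, p, q, 7, q), (7, p, q, 32, m), (7, p, q, 40, m), (7, p, q, 6, q), (7, p, q, 7, q)}
Selection A != A2: {(32, p, m, 6, q), (32, p, m, 7, q), (32, s, x, 37, u), (37, s, u, 32, x), (40, p, m, 6, q), (40, p, m, 7, q), (6, p, q, 32, m), (6, p, q, 40, m), (7, p, q, 32, m), (7, p, q, 40, m)}
π[A, G2]: project onto (A, G2) (4 duplicate(s) eliminated) → {(m, 6), (m, 7), (q, 32), (q, 40), (u, 32), (x, 37)}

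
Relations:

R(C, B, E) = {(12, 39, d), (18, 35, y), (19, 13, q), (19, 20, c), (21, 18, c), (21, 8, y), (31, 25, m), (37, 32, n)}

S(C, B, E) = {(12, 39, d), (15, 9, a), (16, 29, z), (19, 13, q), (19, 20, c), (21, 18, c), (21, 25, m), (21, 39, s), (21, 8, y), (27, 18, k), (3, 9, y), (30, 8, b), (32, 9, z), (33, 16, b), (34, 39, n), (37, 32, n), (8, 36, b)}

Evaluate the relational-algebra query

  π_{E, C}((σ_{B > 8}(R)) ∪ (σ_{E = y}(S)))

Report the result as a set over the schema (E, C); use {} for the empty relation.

{(c, 19), (c, 21), (d, 12), (m, 31), (n, 37), (q, 19), (y, 18), (y, 21), (y, 3)}

Apply σ_{B > 8}; surviving tuples: {(12, 39, d), (18, 35, y), (19, 13, q), (19, 20, c), (21, 18, c), (31, 25, m), (37, 32, n)}
Apply σ_{E = y}; surviving tuples: {(21, 8, y), (3, 9, y)}
Taking the union: {(12, 39, d), (18, 35, y), (19, 13, q), (19, 20, c), (21, 18, c), (21, 8, y), (3, 9, y), (31, 25, m), (37, 32, n)}
π_{E, C} gives {(c, 19), (c, 21), (d, 12), (m, 31), (n, 37), (q, 19), (y, 18), (y, 21), (y, 3)}.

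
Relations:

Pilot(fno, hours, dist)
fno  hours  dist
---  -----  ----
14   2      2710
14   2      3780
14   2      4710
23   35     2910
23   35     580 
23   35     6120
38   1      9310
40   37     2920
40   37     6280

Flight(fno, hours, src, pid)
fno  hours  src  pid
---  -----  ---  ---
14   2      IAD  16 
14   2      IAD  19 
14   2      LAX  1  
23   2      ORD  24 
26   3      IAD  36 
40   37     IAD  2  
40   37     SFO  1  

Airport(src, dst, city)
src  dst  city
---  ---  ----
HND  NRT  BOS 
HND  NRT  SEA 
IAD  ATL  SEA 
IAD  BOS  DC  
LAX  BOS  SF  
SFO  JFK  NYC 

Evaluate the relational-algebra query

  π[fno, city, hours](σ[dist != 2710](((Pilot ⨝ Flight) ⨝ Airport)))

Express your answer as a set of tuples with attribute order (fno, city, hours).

{(14, DC, 2), (14, SEA, 2), (14, SF, 2), (40, DC, 37), (40, NYC, 37), (40, SEA, 37)}

Pilot ⋈ Flight (natural join on fno, hours): {(14, 2, 2710, IAD, 16), (14, 2, 2710, IAD, 19), (14, 2, 2710, LAX, 1), (14, 2, 3780, IAD, 16), (14, 2, 3780, IAD, 19), (14, 2, 3780, LAX, 1), (14, 2, 4710, IAD, 16), (14, 2, 4710, IAD, 19), (14, 2, 4710, LAX, 1), (40, 37, 2920, IAD, 2), (40, 37, 2920, SFO, 1), (40, 37, 6280, IAD, 2), (40, 37, 6280, SFO, 1)}
(Pilot ⨝ Flight) ⋈ Airport (natural join on src): {(14, 2, 2710, IAD, 16, ATL, SEA), (14, 2, 2710, IAD, 16, BOS, DC), (14, 2, 2710, IAD, 19, ATL, SEA), (14, 2, 2710, IAD, 19, BOS, DC), (14, 2, 2710, LAX, 1, BOS, SF), (14, 2, 3780, IAD, 16, ATL, SEA), (14, 2, 3780, IAD, 16, BOS, DC), (14, 2, 3780, IAD, 19, ATL, SEA), (14, 2, 3780, IAD, 19, BOS, DC), (14, 2, 3780, LAX, 1, BOS, SF), (14, 2, 4710, IAD, 16, ATL, SEA), (14, 2, 4710, IAD, 16, BOS, DC), (14, 2, 4710, IAD, 19, ATL, SEA), (14, 2, 4710, IAD, 19, BOS, DC), (14, 2, 4710, LAX, 1, BOS, SF), (40, 37, 2920, IAD, 2, ATL, SEA), (40, 37, 2920, IAD, 2, BOS, DC), (40, 37, 2920, SFO, 1, JFK, NYC), (40, 37, 6280, IAD, 2, ATL, SEA), (40, 37, 6280, IAD, 2, BOS, DC), (40, 37, 6280, SFO, 1, JFK, NYC)}
Selection dist != 2710: {(14, 2, 3780, IAD, 16, ATL, SEA), (14, 2, 3780, IAD, 16, BOS, DC), (14, 2, 3780, IAD, 19, ATL, SEA), (14, 2, 3780, IAD, 19, BOS, DC), (14, 2, 3780, LAX, 1, BOS, SF), (14, 2, 4710, IAD, 16, ATL, SEA), (14, 2, 4710, IAD, 16, BOS, DC), (14, 2, 4710, IAD, 19, ATL, SEA), (14, 2, 4710, IAD, 19, BOS, DC), (14, 2, 4710, LAX, 1, BOS, SF), (40, 37, 2920, IAD, 2, ATL, SEA), (40, 37, 2920, IAD, 2, BOS, DC), (40, 37, 2920, SFO, 1, JFK, NYC), (40, 37, 6280, IAD, 2, ATL, SEA), (40, 37, 6280, IAD, 2, BOS, DC), (40, 37, 6280, SFO, 1, JFK, NYC)}
Keep only column(s) fno, city, hours (10 duplicate(s) eliminated): {(14, DC, 2), (14, SEA, 2), (14, SF, 2), (40, DC, 37), (40, NYC, 37), (40, SEA, 37)}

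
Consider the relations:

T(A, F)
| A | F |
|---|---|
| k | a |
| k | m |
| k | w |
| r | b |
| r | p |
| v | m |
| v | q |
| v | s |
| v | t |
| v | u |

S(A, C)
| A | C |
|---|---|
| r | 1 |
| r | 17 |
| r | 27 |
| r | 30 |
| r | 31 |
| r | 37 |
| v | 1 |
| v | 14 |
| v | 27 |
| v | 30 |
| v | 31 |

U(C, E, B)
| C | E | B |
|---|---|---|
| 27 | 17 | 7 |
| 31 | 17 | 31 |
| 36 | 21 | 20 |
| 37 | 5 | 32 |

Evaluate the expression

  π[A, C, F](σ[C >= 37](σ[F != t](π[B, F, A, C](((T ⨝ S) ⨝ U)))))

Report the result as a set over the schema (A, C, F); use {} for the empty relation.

Natural join on A: {(r, b, 1), (r, b, 17), (r, b, 27), (r, b, 30), (r, b, 31), (r, b, 37), (r, p, 1), (r, p, 17), (r, p, 27), (r, p, 30), (r, p, 31), (r, p, 37), (v, m, 1), (v, m, 14), (v, m, 27), (v, m, 30), (v, m, 31), (v, q, 1), (v, q, 14), (v, q, 27), (v, q, 30), (v, q, 31), (v, s, 1), (v, s, 14), (v, s, 27), (v, s, 30), (v, s, 31), (v, t, 1), (v, t, 14), (v, t, 27), (v, t, 30), (v, t, 31), (v, u, 1), (v, u, 14), (v, u, 27), (v, u, 30), (v, u, 31)}
Natural join on C: {(r, b, 27, 17, 7), (r, b, 31, 17, 31), (r, b, 37, 5, 32), (r, p, 27, 17, 7), (r, p, 31, 17, 31), (r, p, 37, 5, 32), (v, m, 27, 17, 7), (v, m, 31, 17, 31), (v, q, 27, 17, 7), (v, q, 31, 17, 31), (v, s, 27, 17, 7), (v, s, 31, 17, 31), (v, t, 27, 17, 7), (v, t, 31, 17, 31), (v, u, 27, 17, 7), (v, u, 31, 17, 31)}
π_{B, F, A, C} gives {(31, b, r, 31), (31, m, v, 31), (31, p, r, 31), (31, q, v, 31), (31, s, v, 31), (31, t, v, 31), (31, u, v, 31), (32, b, r, 37), (32, p, r, 37), (7, b, r, 27), (7, m, v, 27), (7, p, r, 27), (7, q, v, 27), (7, s, v, 27), (7, t, v, 27), (7, u, v, 27)}.
Apply σ_{F != t}; surviving tuples: {(31, b, r, 31), (31, m, v, 31), (31, p, r, 31), (31, q, v, 31), (31, s, v, 31), (31, u, v, 31), (32, b, r, 37), (32, p, r, 37), (7, b, r, 27), (7, m, v, 27), (7, p, r, 27), (7, q, v, 27), (7, s, v, 27), (7, u, v, 27)}
Apply σ_{C >= 37}; surviving tuples: {(32, b, r, 37), (32, p, r, 37)}
π_{A, C, F} gives {(r, 37, b), (r, 37, p)}.

{(r, 37, b), (r, 37, p)}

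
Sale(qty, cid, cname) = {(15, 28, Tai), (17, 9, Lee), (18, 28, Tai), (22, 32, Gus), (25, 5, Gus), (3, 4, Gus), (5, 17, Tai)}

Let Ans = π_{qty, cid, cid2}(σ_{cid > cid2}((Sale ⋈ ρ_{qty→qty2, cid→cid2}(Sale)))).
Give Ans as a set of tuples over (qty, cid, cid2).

{(15, 28, 17), (18, 28, 17), (22, 32, 4), (22, 32, 5), (25, 5, 4)}

ρ[qty→qty2, cid→cid2]: schema becomes (qty2, cid2, cname); tuples unchanged.
Sale ⋈ ρ_{qty→qty2, cid→cid2}(Sale) (natural join on cname): {(15, 28, Tai, 15, 28), (15, 28, Tai, 18, 28), (15, 28, Tai, 5, 17), (17, 9, Lee, 17, 9), (18, 28, Tai, 15, 28), (18, 28, Tai, 18, 28), (18, 28, Tai, 5, 17), (22, 32, Gus, 22, 32), (22, 32, Gus, 25, 5), (22, 32, Gus, 3, 4), (25, 5, Gus, 22, 32), (25, 5, Gus, 25, 5), (25, 5, Gus, 3, 4), (3, 4, Gus, 22, 32), (3, 4, Gus, 25, 5), (3, 4, Gus, 3, 4), (5, 17, Tai, 15, 28), (5, 17, Tai, 18, 28), (5, 17, Tai, 5, 17)}
σ[cid > cid2]: keep tuples satisfying cid > cid2 → {(15, 28, Tai, 5, 17), (18, 28, Tai, 5, 17), (22, 32, Gus, 25, 5), (22, 32, Gus, 3, 4), (25, 5, Gus, 3, 4)}
Keep only column(s) qty, cid, cid2: {(15, 28, 17), (18, 28, 17), (22, 32, 4), (22, 32, 5), (25, 5, 4)}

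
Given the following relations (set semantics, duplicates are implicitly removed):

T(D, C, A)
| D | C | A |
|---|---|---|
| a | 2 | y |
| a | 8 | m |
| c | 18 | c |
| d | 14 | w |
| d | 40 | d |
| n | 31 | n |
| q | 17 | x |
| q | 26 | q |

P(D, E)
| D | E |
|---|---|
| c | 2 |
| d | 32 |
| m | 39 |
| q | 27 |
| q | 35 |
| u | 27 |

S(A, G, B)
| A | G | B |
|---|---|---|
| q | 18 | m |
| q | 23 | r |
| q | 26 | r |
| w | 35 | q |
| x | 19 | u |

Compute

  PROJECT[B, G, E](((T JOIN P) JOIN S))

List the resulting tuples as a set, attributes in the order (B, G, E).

Joining T and P on D yields {(c, 18, c, 2), (d, 14, w, 32), (d, 40, d, 32), (q, 17, x, 27), (q, 17, x, 35), (q, 26, q, 27), (q, 26, q, 35)}.
Joining (T JOIN P) and S on A yields {(d, 14, w, 32, 35, q), (q, 17, x, 27, 19, u), (q, 17, x, 35, 19, u), (q, 26, q, 27, 18, m), (q, 26, q, 27, 23, r), (q, 26, q, 27, 26, r), (q, 26, q, 35, 18, m), (q, 26, q, 35, 23, r), (q, 26, q, 35, 26, r)}.
Keep only column(s) B, G, E: {(m, 18, 27), (m, 18, 35), (q, 35, 32), (r, 23, 27), (r, 23, 35), (r, 26, 27), (r, 26, 35), (u, 19, 27), (u, 19, 35)}

{(m, 18, 27), (m, 18, 35), (q, 35, 32), (r, 23, 27), (r, 23, 35), (r, 26, 27), (r, 26, 35), (u, 19, 27), (u, 19, 35)}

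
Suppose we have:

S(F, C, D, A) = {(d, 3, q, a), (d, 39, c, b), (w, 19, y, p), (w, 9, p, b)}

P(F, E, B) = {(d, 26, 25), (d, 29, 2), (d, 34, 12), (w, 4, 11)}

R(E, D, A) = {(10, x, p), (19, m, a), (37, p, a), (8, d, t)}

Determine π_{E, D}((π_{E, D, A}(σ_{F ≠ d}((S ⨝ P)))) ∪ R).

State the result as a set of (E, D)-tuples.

{(10, x), (19, m), (37, p), (4, p), (4, y), (8, d)}

Joining S and P on F yields {(d, 3, q, a, 26, 25), (d, 3, q, a, 29, 2), (d, 3, q, a, 34, 12), (d, 39, c, b, 26, 25), (d, 39, c, b, 29, 2), (d, 39, c, b, 34, 12), (w, 19, y, p, 4, 11), (w, 9, p, b, 4, 11)}.
Selection F ≠ d: {(w, 19, y, p, 4, 11), (w, 9, p, b, 4, 11)}
π[E, D, A]: project onto (E, D, A) → {(4, p, b), (4, y, p)}
Set union of the two operands is {(10, x, p), (19, m, a), (37, p, a), (4, p, b), (4, y, p), (8, d, t)}.
π[E, D]: project onto (E, D) → {(10, x), (19, m), (37, p), (4, p), (4, y), (8, d)}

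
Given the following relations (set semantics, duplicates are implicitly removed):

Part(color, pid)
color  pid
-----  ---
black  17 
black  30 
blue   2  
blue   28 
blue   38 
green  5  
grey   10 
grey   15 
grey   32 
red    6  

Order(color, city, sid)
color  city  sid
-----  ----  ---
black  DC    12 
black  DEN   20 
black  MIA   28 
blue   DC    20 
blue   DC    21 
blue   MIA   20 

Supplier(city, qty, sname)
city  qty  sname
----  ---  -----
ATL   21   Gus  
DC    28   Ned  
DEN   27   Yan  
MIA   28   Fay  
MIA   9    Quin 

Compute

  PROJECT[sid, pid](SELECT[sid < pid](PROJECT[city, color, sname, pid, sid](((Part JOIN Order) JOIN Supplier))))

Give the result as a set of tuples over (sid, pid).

Joining Part and Order on color yields {(black, 17, DC, 12), (black, 17, DEN, 20), (black, 17, MIA, 28), (black, 30, DC, 12), (black, 30, DEN, 20), (black, 30, MIA, 28), (blue, 2, DC, 20), (blue, 2, DC, 21), (blue, 2, MIA, 20), (blue, 28, DC, 20), (blue, 28, DC, 21), (blue, 28, MIA, 20), (blue, 38, DC, 20), (blue, 38, DC, 21), (blue, 38, MIA, 20)}.
Joining (Part JOIN Order) and Supplier on city yields {(black, 17, DC, 12, 28, Ned), (black, 17, DEN, 20, 27, Yan), (black, 17, MIA, 28, 28, Fay), (black, 17, MIA, 28, 9, Quin), (black, 30, DC, 12, 28, Ned), (black, 30, DEN, 20, 27, Yan), (black, 30, MIA, 28, 28, Fay), (black, 30, MIA, 28, 9, Quin), (blue, 2, DC, 20, 28, Ned), (blue, 2, DC, 21, 28, Ned), (blue, 2, MIA, 20, 28, Fay), (blue, 2, MIA, 20, 9, Quin), (blue, 28, DC, 20, 28, Ned), (blue, 28, DC, 21, 28, Ned), (blue, 28, MIA, 20, 28, Fay), (blue, 28, MIA, 20, 9, Quin), (blue, 38, DC, 20, 28, Ned), (blue, 38, DC, 21, 28, Ned), (blue, 38, MIA, 20, 28, Fay), (blue, 38, MIA, 20, 9, Quin)}.
π[city, color, sname, pid, sid]: project onto (city, color, sname, pid, sid) → {(DC, black, Ned, 17, 12), (DC, black, Ned, 30, 12), (DC, blue, Ned, 2, 20), (DC, blue, Ned, 2, 21), (DC, blue, Ned, 28, 20), (DC, blue, Ned, 28, 21), (DC, blue, Ned, 38, 20), (DC, blue, Ned, 38, 21), (DEN, black, Yan, 17, 20), (DEN, black, Yan, 30, 20), (MIA, black, Fay, 17, 28), (MIA, black, Fay, 30, 28), (MIA, black, Quin, 17, 28), (MIA, black, Quin, 30, 28), (MIA, blue, Fay, 2, 20), (MIA, blue, Fay, 28, 20), (MIA, blue, Fay, 38, 20), (MIA, blue, Quin, 2, 20), (MIA, blue, Quin, 28, 20), (MIA, blue, Quin, 38, 20)}
Selection sid < pid: {(DC, black, Ned, 17, 12), (DC, black, Ned, 30, 12), (DC, blue, Ned, 28, 20), (DC, blue, Ned, 28, 21), (DC, blue, Ned, 38, 20), (DC, blue, Ned, 38, 21), (DEN, black, Yan, 30, 20), (MIA, black, Fay, 30, 28), (MIA, black, Quin, 30, 28), (MIA, blue, Fay, 28, 20), (MIA, blue, Fay, 38, 20), (MIA, blue, Quin, 28, 20), (MIA, blue, Quin, 38, 20)}
π[sid, pid]: project onto (sid, pid) (5 duplicate(s) eliminated) → {(12, 17), (12, 30), (20, 28), (20, 30), (20, 38), (21, 28), (21, 38), (28, 30)}

{(12, 17), (12, 30), (20, 28), (20, 30), (20, 38), (21, 28), (21, 38), (28, 30)}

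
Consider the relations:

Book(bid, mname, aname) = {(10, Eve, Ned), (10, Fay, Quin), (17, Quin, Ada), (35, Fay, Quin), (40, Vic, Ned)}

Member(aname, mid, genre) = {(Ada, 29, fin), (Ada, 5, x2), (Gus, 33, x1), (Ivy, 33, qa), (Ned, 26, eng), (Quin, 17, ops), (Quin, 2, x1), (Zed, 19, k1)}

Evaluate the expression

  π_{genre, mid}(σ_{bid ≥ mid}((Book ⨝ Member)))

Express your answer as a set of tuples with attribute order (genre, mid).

{(eng, 26), (ops, 17), (x1, 2), (x2, 5)}

Joining Book and Member on aname yields {(10, Eve, Ned, 26, eng), (10, Fay, Quin, 17, ops), (10, Fay, Quin, 2, x1), (17, Quin, Ada, 29, fin), (17, Quin, Ada, 5, x2), (35, Fay, Quin, 17, ops), (35, Fay, Quin, 2, x1), (40, Vic, Ned, 26, eng)}.
Filtering on bid ≥ mid leaves {(10, Fay, Quin, 2, x1), (17, Quin, Ada, 5, x2), (35, Fay, Quin, 17, ops), (35, Fay, Quin, 2, x1), (40, Vic, Ned, 26, eng)}.
Projecting to genre, mid (1 duplicate(s) eliminated): {(eng, 26), (ops, 17), (x1, 2), (x2, 5)}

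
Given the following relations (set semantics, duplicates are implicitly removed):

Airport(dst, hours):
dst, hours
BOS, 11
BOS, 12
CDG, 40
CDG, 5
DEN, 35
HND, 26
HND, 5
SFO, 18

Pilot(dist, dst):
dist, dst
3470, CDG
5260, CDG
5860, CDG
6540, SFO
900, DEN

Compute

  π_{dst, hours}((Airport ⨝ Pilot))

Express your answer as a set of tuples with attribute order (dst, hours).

{(CDG, 40), (CDG, 5), (DEN, 35), (SFO, 18)}

Natural join on dst: {(CDG, 40, 3470), (CDG, 40, 5260), (CDG, 40, 5860), (CDG, 5, 3470), (CDG, 5, 5260), (CDG, 5, 5860), (DEN, 35, 900), (SFO, 18, 6540)}
Keep only column(s) dst, hours (4 duplicate(s) eliminated): {(CDG, 40), (CDG, 5), (DEN, 35), (SFO, 18)}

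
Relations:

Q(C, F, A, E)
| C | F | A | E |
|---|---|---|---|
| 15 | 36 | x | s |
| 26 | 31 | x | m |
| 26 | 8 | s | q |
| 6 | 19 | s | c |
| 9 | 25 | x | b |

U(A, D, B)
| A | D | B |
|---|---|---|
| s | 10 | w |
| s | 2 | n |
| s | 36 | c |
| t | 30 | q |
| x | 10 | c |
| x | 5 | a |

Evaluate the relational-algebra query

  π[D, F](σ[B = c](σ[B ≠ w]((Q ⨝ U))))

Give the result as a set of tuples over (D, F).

{(10, 25), (10, 31), (10, 36), (36, 19), (36, 8)}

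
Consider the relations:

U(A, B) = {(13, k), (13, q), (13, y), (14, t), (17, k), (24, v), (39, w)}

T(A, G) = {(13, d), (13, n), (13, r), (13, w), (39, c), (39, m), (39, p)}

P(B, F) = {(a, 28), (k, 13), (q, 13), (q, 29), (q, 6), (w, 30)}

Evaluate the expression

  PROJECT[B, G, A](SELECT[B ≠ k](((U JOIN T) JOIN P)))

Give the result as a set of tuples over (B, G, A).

U ⋈ T (natural join on A): {(13, k, d), (13, k, n), (13, k, r), (13, k, w), (13, q, d), (13, q, n), (13, q, r), (13, q, w), (13, y, d), (13, y, n), (13, y, r), (13, y, w), (39, w, c), (39, w, m), (39, w, p)}
(U JOIN T) ⋈ P (natural join on B): {(13, k, d, 13), (13, k, n, 13), (13, k, r, 13), (13, k, w, 13), (13, q, d, 13), (13, q, d, 29), (13, q, d, 6), (13, q, n, 13), (13, q, n, 29), (13, q, n, 6), (13, q, r, 13), (13, q, r, 29), (13, q, r, 6), (13, q, w, 13), (13, q, w, 29), (13, q, w, 6), (39, w, c, 30), (39, w, m, 30), (39, w, p, 30)}
Filtering on B ≠ k leaves {(13, q, d, 13), (13, q, d, 29), (13, q, d, 6), (13, q, n, 13), (13, q, n, 29), (13, q, n, 6), (13, q, r, 13), (13, q, r, 29), (13, q, r, 6), (13, q, w, 13), (13, q, w, 29), (13, q, w, 6), (39, w, c, 30), (39, w, m, 30), (39, w, p, 30)}.
π[B, G, A]: project onto (B, G, A) (8 duplicate(s) eliminated) → {(q, d, 13), (q, n, 13), (q, r, 13), (q, w, 13), (w, c, 39), (w, m, 39), (w, p, 39)}

{(q, d, 13), (q, n, 13), (q, r, 13), (q, w, 13), (w, c, 39), (w, m, 39), (w, p, 39)}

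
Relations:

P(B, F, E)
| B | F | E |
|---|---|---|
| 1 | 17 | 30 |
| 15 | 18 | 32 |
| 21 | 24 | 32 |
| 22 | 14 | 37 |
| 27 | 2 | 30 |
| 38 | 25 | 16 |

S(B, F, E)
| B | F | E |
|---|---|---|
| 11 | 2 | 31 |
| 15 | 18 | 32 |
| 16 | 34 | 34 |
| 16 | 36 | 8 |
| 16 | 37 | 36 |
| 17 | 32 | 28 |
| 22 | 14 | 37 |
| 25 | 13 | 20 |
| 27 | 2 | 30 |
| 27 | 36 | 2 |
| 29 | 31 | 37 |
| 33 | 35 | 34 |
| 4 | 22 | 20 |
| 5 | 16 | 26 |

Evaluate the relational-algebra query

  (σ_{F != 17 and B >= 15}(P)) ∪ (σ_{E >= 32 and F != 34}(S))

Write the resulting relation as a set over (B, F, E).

{(15, 18, 32), (16, 37, 36), (21, 24, 32), (22, 14, 37), (27, 2, 30), (29, 31, 37), (33, 35, 34), (38, 25, 16)}

Apply σ_{F != 17 and B >= 15}; surviving tuples: {(15, 18, 32), (21, 24, 32), (22, 14, 37), (27, 2, 30), (38, 25, 16)}
Apply σ_{E >= 32 and F != 34}; surviving tuples: {(15, 18, 32), (16, 37, 36), (22, 14, 37), (29, 31, 37), (33, 35, 34)}
Taking the union: {(15, 18, 32), (16, 37, 36), (21, 24, 32), (22, 14, 37), (27, 2, 30), (29, 31, 37), (33, 35, 34), (38, 25, 16)}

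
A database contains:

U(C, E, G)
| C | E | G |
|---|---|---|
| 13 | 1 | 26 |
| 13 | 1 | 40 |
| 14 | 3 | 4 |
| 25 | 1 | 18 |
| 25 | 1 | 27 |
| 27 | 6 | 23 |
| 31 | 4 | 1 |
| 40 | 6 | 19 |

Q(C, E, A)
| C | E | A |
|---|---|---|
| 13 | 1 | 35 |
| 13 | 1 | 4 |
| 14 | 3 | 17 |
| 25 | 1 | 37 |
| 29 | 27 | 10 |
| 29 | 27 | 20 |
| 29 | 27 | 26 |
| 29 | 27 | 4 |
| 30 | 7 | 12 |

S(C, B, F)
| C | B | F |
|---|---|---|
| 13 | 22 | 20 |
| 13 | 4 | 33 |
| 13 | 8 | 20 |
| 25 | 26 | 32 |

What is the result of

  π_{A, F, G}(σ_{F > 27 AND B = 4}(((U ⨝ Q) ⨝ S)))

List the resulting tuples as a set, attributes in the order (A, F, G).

{(35, 33, 26), (35, 33, 40), (4, 33, 26), (4, 33, 40)}

U ⋈ Q (natural join on C, E): {(13, 1, 26, 35), (13, 1, 26, 4), (13, 1, 40, 35), (13, 1, 40, 4), (14, 3, 4, 17), (25, 1, 18, 37), (25, 1, 27, 37)}
(U ⨝ Q) ⋈ S (natural join on C): {(13, 1, 26, 35, 22, 20), (13, 1, 26, 35, 4, 33), (13, 1, 26, 35, 8, 20), (13, 1, 26, 4, 22, 20), (13, 1, 26, 4, 4, 33), (13, 1, 26, 4, 8, 20), (13, 1, 40, 35, 22, 20), (13, 1, 40, 35, 4, 33), (13, 1, 40, 35, 8, 20), (13, 1, 40, 4, 22, 20), (13, 1, 40, 4, 4, 33), (13, 1, 40, 4, 8, 20), (25, 1, 18, 37, 26, 32), (25, 1, 27, 37, 26, 32)}
Apply σ_{F > 27 AND B = 4}; surviving tuples: {(13, 1, 26, 35, 4, 33), (13, 1, 26, 4, 4, 33), (13, 1, 40, 35, 4, 33), (13, 1, 40, 4, 4, 33)}
π_{A, F, G} gives {(35, 33, 26), (35, 33, 40), (4, 33, 26), (4, 33, 40)}.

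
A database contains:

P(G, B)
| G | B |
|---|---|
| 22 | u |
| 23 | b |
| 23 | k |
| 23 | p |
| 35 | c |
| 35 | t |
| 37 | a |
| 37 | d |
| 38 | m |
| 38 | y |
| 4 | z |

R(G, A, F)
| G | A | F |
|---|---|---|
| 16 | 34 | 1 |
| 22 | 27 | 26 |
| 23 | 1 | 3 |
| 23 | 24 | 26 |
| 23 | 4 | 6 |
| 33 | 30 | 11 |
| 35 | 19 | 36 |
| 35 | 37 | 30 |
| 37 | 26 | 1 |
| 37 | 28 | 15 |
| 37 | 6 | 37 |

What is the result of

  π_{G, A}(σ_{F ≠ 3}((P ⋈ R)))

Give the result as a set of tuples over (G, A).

Natural join on G: {(22, u, 27, 26), (23, b, 1, 3), (23, b, 24, 26), (23, b, 4, 6), (23, k, 1, 3), (23, k, 24, 26), (23, k, 4, 6), (23, p, 1, 3), (23, p, 24, 26), (23, p, 4, 6), (35, c, 19, 36), (35, c, 37, 30), (35, t, 19, 36), (35, t, 37, 30), (37, a, 26, 1), (37, a, 28, 15), (37, a, 6, 37), (37, d, 26, 1), (37, d, 28, 15), (37, d, 6, 37)}
Selection F ≠ 3: {(22, u, 27, 26), (23, b, 24, 26), (23, b, 4, 6), (23, k, 24, 26), (23, k, 4, 6), (23, p, 24, 26), (23, p, 4, 6), (35, c, 19, 36), (35, c, 37, 30), (35, t, 19, 36), (35, t, 37, 30), (37, a, 26, 1), (37, a, 28, 15), (37, a, 6, 37), (37, d, 26, 1), (37, d, 28, 15), (37, d, 6, 37)}
Keep only column(s) G, A (9 duplicate(s) eliminated): {(22, 27), (23, 24), (23, 4), (35, 19), (35, 37), (37, 26), (37, 28), (37, 6)}

{(22, 27), (23, 24), (23, 4), (35, 19), (35, 37), (37, 26), (37, 28), (37, 6)}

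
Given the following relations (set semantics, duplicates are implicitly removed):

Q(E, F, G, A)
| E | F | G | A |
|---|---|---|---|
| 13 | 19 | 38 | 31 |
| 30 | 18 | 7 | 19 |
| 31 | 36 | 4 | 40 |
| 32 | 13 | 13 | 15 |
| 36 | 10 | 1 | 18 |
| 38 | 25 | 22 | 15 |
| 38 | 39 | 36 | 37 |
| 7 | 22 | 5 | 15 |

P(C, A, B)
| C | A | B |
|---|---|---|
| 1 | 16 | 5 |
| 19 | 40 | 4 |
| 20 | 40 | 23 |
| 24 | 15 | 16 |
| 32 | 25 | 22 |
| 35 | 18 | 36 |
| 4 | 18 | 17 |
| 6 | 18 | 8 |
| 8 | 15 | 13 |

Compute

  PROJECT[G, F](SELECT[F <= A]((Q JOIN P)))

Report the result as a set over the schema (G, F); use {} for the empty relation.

{(1, 10), (13, 13), (4, 36)}

Natural join on A: {(31, 36, 4, 40, 19, 4), (31, 36, 4, 40, 20, 23), (32, 13, 13, 15, 24, 16), (32, 13, 13, 15, 8, 13), (36, 10, 1, 18, 35, 36), (36, 10, 1, 18, 4, 17), (36, 10, 1, 18, 6, 8), (38, 25, 22, 15, 24, 16), (38, 25, 22, 15, 8, 13), (7, 22, 5, 15, 24, 16), (7, 22, 5, 15, 8, 13)}
Apply σ_{F <= A}; surviving tuples: {(31, 36, 4, 40, 19, 4), (31, 36, 4, 40, 20, 23), (32, 13, 13, 15, 24, 16), (32, 13, 13, 15, 8, 13), (36, 10, 1, 18, 35, 36), (36, 10, 1, 18, 4, 17), (36, 10, 1, 18, 6, 8)}
π_{G, F} gives {(1, 10), (13, 13), (4, 36)} (4 duplicate(s) eliminated).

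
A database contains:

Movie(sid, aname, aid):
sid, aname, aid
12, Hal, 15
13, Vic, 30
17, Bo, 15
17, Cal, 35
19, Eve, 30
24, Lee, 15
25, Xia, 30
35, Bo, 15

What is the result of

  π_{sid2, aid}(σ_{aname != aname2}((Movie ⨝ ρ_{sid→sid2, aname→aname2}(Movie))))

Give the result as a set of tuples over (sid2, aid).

{(12, 15), (13, 30), (17, 15), (19, 30), (24, 15), (25, 30), (35, 15)}

ρ[sid→sid2, aname→aname2]: schema becomes (sid2, aname2, aid); tuples unchanged.
Natural join on aid: {(12, Hal, 15, 12, Hal), (12, Hal, 15, 17, Bo), (12, Hal, 15, 24, Lee), (12, Hal, 15, 35, Bo), (13, Vic, 30, 13, Vic), (13, Vic, 30, 19, Eve), (13, Vic, 30, 25, Xia), (17, Bo, 15, 12, Hal), (17, Bo, 15, 17, Bo), (17, Bo, 15, 24, Lee), (17, Bo, 15, 35, Bo), (17, Cal, 35, 17, Cal), (19, Eve, 30, 13, Vic), (19, Eve, 30, 19, Eve), (19, Eve, 30, 25, Xia), (24, Lee, 15, 12, Hal), (24, Lee, 15, 17, Bo), (24, Lee, 15, 24, Lee), (24, Lee, 15, 35, Bo), (25, Xia, 30, 13, Vic), (25, Xia, 30, 19, Eve), (25, Xia, 30, 25, Xia), (35, Bo, 15, 12, Hal), (35, Bo, 15, 17, Bo), (35, Bo, 15, 24, Lee), (35, Bo, 15, 35, Bo)}
σ[aname != aname2]: keep tuples satisfying aname != aname2 → {(12, Hal, 15, 17, Bo), (12, Hal, 15, 24, Lee), (12, Hal, 15, 35, Bo), (13, Vic, 30, 19, Eve), (13, Vic, 30, 25, Xia), (17, Bo, 15, 12, Hal), (17, Bo, 15, 24, Lee), (19, Eve, 30, 13, Vic), (19, Eve, 30, 25, Xia), (24, Lee, 15, 12, Hal), (24, Lee, 15, 17, Bo), (24, Lee, 15, 35, Bo), (25, Xia, 30, 13, Vic), (25, Xia, 30, 19, Eve), (35, Bo, 15, 12, Hal), (35, Bo, 15, 24, Lee)}
π[sid2, aid]: project onto (sid2, aid) (9 duplicate(s) eliminated) → {(12, 15), (13, 30), (17, 15), (19, 30), (24, 15), (25, 30), (35, 15)}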